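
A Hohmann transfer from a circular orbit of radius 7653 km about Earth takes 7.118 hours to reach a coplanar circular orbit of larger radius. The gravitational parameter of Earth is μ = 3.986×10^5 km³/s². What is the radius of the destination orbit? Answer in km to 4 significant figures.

Transfer time t = 7.118 hours = 25624.8 s, and t = π√(a_t³/μ).
So a_t = (μ t²/π²)^(1/3) = (3.986×10^5 × (25624.8)² / π²)^(1/3) = 29821 km.
Since a_t = (r₁ + r₂)/2, r₂ = 2a_t − r₁ = 2×29821 − 7653 = 51989 km.

r₂ = 51990 km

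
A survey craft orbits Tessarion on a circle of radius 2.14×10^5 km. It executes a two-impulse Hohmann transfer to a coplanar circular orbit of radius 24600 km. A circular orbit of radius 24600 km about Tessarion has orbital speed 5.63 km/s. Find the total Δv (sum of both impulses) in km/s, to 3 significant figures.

From the circular-orbit relation v² = μ/r at r = 24600 km: μ = v²r = (5.63)² × 24600 = 7.79744×10^5 km³/s².
Semi-major axis of the transfer orbit: a_t = (2.140×10^5 + 24600)/2 = 1.193×10^5 km.
At r₁ the circular-orbit speed is v₁ = √(μ/r₁) = 1.909 km/s.
On the transfer ellipse at r₁, vis-viva equation gives v_a = √[μ(2/r₁ − 1/a_t)] = 0.8668 km/s.
First burn Δv₁ = |v_a − v₁| = 1.042 km/s.
Circular speed at r₂: v₂ = √(μ/r₂) = 5.630 km/s.
Transfer-orbit speed at r₂: v_p = √[μ(2/r₂ − 1/a_t)] = 7.540 km/s.
Second burn Δv₂ = |v₂ − v_p| = 1.910 km/s.
Δv = Δv₁ + Δv₂ = 1.042 + 1.910 = 2.952 km/s.

Δv = 2.95 km/s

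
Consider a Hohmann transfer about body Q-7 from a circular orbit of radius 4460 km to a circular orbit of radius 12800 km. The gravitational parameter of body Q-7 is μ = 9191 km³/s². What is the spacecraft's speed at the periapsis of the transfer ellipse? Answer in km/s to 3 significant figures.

Semi-major axis of the transfer orbit: a_t = (4460 + 12800)/2 = 8630 km.
At periapsis, r = 4460 km.
Vis-viva: v = √[μ(2/r − 1/a_t)] = √[9191 × (2/4460 − 1/8630)] = 1.748 km/s.

v = 1.75 km/s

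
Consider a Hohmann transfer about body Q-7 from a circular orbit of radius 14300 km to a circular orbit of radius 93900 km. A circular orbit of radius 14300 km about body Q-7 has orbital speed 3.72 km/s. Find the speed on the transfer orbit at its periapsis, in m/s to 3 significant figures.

From the circular-orbit relation v² = μ/r at r = 14300 km: μ = v²r = (3.72)² × 14300 = 1.97889×10^5 km³/s².
Transfer-ellipse semi-major axis a_t = (r₁ + r₂)/2 = (14300 + 93900)/2 = 54100 km.
At periapsis, r = 14300 km.
Vis-viva: v = √[μ(2/r − 1/a_t)] = √[1.97889×10^5 × (2/14300 − 1/54100)] = 4.901 km/s.

v = 4900 m/s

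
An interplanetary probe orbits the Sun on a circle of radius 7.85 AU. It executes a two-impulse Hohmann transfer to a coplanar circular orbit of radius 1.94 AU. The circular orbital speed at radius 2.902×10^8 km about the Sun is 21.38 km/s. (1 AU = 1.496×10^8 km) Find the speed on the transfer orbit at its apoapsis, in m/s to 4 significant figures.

From the circular-orbit relation v² = μ/r at r = 2.902×10^8 km: μ = v²r = (21.38)² × 2.902×10^8 = 1.32652×10^11 km³/s².
In km: r₁ = 7.85 × 1.496×10^8 = 1.17436×10^9 km; r₂ = 1.94 × 1.496×10^8 = 2.90224×10^8 km.
The Hohmann ellipse has a_t = (r₁ + r₂)/2 = 7.32292×10^8 km.
The apoapsis of the transfer ellipse is at r = 1.17436×10^9 km.
From the vis-viva equation, v = √[μ(2/r − 1/a_t)] = 6.691 km/s.

v = 6691 m/s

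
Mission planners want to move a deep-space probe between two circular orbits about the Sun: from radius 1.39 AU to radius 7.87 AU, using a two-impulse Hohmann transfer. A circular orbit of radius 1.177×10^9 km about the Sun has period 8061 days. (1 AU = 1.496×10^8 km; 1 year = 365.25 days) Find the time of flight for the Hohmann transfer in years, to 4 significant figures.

t = 4.982 years

From Kepler's third law T² = 4π²r³/μ at r = 1.177×10^9 km, T = 8061 days = 8061 × 86400 s = 6.964704×10^8 s: μ = 4π²r³/T² = 1.32704×10^11 km³/s².
In km: r₁ = 1.39 × 1.496×10^8 = 2.07944×10^8 km; r₂ = 7.87 × 1.496×10^8 = 1.177352×10^9 km.
Transfer-ellipse semi-major axis a_t = (r₁ + r₂)/2 = (2.07944×10^8 + 1.177352×10^9)/2 = 6.92648×10^8 km.
Half the transfer-orbit period gives t = π√(a_t³/μ) = 1.5721×10^8 s.
Converting: 1.5721×10^8 s ÷ 3.15576×10^7 s/year (365.25 × 86400) = 4.982 years.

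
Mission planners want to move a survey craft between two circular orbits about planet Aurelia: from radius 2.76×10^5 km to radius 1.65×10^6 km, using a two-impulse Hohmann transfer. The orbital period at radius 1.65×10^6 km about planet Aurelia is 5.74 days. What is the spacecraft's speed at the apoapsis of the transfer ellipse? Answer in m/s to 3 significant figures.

From Kepler's third law T² = 4π²r³/μ at r = 1.65×10^6 km, T = 5.74 days = 5.74 × 86400 s = 4.95936×10^5 s: μ = 4π²r³/T² = 7.21042×10^8 km³/s².
Semi-major axis of the transfer orbit: a_t = (2.760×10^5 + 1.650×10^6)/2 = 9.630×10^5 km.
At apoapsis, r = 1.650×10^6 km.
Applying v² = μ(2/r − 1/a_t): v = 11.19 km/s.

v = 11200 m/s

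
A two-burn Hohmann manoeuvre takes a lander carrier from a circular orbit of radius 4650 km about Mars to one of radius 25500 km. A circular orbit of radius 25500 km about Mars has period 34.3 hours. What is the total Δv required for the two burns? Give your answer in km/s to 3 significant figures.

From Kepler's third law T² = 4π²r³/μ at r = 25500 km, T = 34.3 hours = 34.3 × 3600 s = 1.2348×10^5 s: μ = 4π²r³/T² = 42932.6 km³/s².
Semi-major axis of the transfer orbit: a_t = (4650 + 25500)/2 = 15075 km.
At r₁ the circular-orbit speed is v₁ = √(μ/r₁) = 3.03855 km/s.
Transfer-orbit speed at r₁ (v² = μ(2/r − 1/a)): v_p = √[μ(2/r₁ − 1/a_t)] = 3.95192 km/s.
First burn Δv₁ = |v_p − v₁| = 0.9134 km/s.
At r₂, v₂ = √(μ/r₂) = 1.2975 km/s.
Transfer-orbit speed at r₂: v_a = √[μ(2/r₂ − 1/a_t)] = 0.72064 km/s.
Second burn Δv₂ = |v₂ − v_a| = 0.5769 km/s.
Δv = Δv₁ + Δv₂ = 0.9134 + 0.5769 = 1.490 km/s.

Δv = 1.49 km/s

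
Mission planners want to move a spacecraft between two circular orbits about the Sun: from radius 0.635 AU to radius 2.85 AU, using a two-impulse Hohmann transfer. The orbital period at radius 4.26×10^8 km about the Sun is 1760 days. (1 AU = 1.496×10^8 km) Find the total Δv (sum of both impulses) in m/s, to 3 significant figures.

From Kepler's third law T² = 4π²r³/μ at r = 4.26×10^8 km, T = 1760 days = 1760 × 86400 s = 1.52064×10^8 s: μ = 4π²r³/T² = 1.31988×10^11 km³/s².
In km: r₁ = 0.635 × 1.496×10^8 = 9.4996×10^7 km; r₂ = 2.85 × 1.496×10^8 = 4.2636×10^8 km.
Transfer-ellipse semi-major axis a_t = (r₁ + r₂)/2 = (9.4996×10^7 + 4.2636×10^8)/2 = 2.60678×10^8 km.
At r₁ the circular-orbit speed is v₁ = √(μ/r₁) = 37.27 km/s.
Transfer-orbit speed at r₁ (v² = μ(2/r − 1/a)): v_p = √[μ(2/r₁ − 1/a_t)] = 47.67 km/s.
First burn Δv₁ = |v_p − v₁| = 10.40 km/s.
At r₂, v₂ = √(μ/r₂) = 17.5946 km/s.
Transfer-orbit speed at r₂: v_a = √[μ(2/r₂ − 1/a_t)] = 10.6214 km/s.
Second burn Δv₂ = |v₂ − v_a| = 6.973 km/s.
Δv = Δv₁ + Δv₂ = 10.40 + 6.973 = 17.37 km/s.

Δv = 17400 m/s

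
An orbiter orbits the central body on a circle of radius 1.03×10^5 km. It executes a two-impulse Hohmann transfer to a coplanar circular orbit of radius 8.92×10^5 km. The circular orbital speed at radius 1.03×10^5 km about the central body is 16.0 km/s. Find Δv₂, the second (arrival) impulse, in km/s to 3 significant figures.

Δv₂ = 2.96 km/s

From the circular-orbit relation v² = μ/r at r = 1.03×10^5 km: μ = v²r = (16.0)² × 1.03×10^5 = 2.63680×10^7 km³/s².
Semi-major axis of the transfer orbit: a_t = (1.030×10^5 + 8.920×10^5)/2 = 4.975×10^5 km.
On the circular orbit at r = 8.920×10^5 km, v_c = √(μ/r) = 5.437 km/s.
Vis-viva on the transfer ellipse at r = 8.920×10^5 km gives v_t = √[μ(2/r − 1/a_t)] = 2.474 km/s.
Δv₂ = |v_t − v_c| = |2.474 − 5.437| = 2.963 km/s.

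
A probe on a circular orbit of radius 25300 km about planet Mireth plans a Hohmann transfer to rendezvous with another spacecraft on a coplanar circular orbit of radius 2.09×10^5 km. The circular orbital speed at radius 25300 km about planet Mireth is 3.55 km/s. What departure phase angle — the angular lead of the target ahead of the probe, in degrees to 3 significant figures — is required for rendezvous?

φ = 104°

From the circular-orbit relation v² = μ/r at r = 25300 km: μ = v²r = (3.55)² × 25300 = 3.18843×10^5 km³/s².
Transfer-ellipse semi-major axis a_t = (r₁ + r₂)/2 = (25300 + 2.090×10^5)/2 = 1.1715×10^5 km.
Transfer time t = π√(a_t³/μ) = 2.2309×10^5 s.
Target angular speed ω₂ = √(μ/r₂³) = 5.9098×10^-6 rad/s.
Angle swept by the target during transfer: ω₂·t = 1.3184 rad = 75.54°.
The probe traverses 180° on the transfer ellipse, so the target must lead by 180° − 75.54° = 104°.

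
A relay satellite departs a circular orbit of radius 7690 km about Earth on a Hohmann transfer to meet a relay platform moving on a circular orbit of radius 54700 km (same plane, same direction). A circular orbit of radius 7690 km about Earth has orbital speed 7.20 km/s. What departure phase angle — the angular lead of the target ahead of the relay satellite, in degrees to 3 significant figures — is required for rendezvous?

From the circular-orbit relation v² = μ/r at r = 7690 km: μ = v²r = (7.20)² × 7690 = 3.98650×10^5 km³/s².
Semi-major axis of the transfer orbit: a_t = (7690 + 54700)/2 = 31195 km.
Transfer time t = π√(a_t³/μ) = 27410 s.
Target angular speed ω₂ = √(μ/r₂³) = 4.935×10^-5 rad/s.
Angle swept by the target during transfer: ω₂·t = 1.353 rad = 77.52°.
Arrival is 180° from departure on the ellipse, so φ = 180° − 77.52° = 102°.

φ = 102°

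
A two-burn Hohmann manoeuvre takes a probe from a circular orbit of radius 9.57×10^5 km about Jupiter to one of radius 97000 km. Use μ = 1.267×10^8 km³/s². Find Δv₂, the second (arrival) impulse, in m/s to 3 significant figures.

Transfer-ellipse semi-major axis a_t = (r₁ + r₂)/2 = (9.570×10^5 + 97000)/2 = 5.270×10^5 km.
On the circular orbit at r = 97000 km, v_c = √(μ/r) = 36.14 km/s.
Transfer-orbit speed at the same r (vis-viva, a = a_t): v_t = √[μ(2/r − 1/a_t)] = 48.70 km/s.
Δv₂ = |v_t − v_c| = |48.70 − 36.14| = 12.56 km/s.

Δv₂ = 12600 m/s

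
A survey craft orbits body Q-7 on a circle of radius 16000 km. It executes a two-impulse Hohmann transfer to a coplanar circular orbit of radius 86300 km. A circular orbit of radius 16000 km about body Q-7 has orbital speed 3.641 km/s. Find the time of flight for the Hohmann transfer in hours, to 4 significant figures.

t = 21.92 hours

From the circular-orbit relation v² = μ/r at r = 16000 km: μ = v²r = (3.641)² × 16000 = 2.12110×10^5 km³/s².
The Hohmann ellipse has a_t = (r₁ + r₂)/2 = 51150 km.
By Kepler's third law the transfer-orbit period is T = 2π√(a_t³/μ), so t = T/2 = 78910 s.
Converting: 78910 s ÷ 3600 s/hour = 21.92 hours.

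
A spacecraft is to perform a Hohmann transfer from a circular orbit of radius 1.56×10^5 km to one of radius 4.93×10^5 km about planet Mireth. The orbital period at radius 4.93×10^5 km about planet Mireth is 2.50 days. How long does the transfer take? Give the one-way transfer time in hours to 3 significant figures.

From Kepler's third law T² = 4π²r³/μ at r = 4.93×10^5 km, T = 2.50 days = 2.50 × 86400 s = 2.160×10^5 s: μ = 4π²r³/T² = 1.01390×10^8 km³/s².
Transfer-ellipse semi-major axis a_t = (r₁ + r₂)/2 = (1.560×10^5 + 4.930×10^5)/2 = 3.245×10^5 km.
Transfer time t = π√(a_t³/μ) = π√((3.245×10^5)³ / 1.01390×10^8) = 57670 s.
Converting: 57670 s ÷ 3600 s/hour = 16.0 hours.

t = 16.0 hours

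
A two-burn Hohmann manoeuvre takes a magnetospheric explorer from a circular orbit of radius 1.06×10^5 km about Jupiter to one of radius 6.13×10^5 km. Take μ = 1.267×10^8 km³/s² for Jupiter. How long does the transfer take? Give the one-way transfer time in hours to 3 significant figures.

t = 16.7 hours

Semi-major axis of the transfer orbit: a_t = (1.060×10^5 + 6.130×10^5)/2 = 3.595×10^5 km.
Transfer time t = π√(a_t³/μ) = π√((3.595×10^5)³ / 1.267×10^8) = 60160 s.
Converting: 60160 s ÷ 3600 s/hour = 16.7 hours.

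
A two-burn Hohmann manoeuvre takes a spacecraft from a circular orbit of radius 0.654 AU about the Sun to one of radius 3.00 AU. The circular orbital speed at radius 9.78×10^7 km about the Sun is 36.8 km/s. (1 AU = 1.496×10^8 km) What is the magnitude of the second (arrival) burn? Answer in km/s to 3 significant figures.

Δv₂ = 6.90 km/s

From the circular-orbit relation v² = μ/r at r = 9.78×10^7 km: μ = v²r = (36.8)² × 9.78×10^7 = 1.32445×10^11 km³/s².
In km: r₁ = 0.654 × 1.496×10^8 = 9.78384×10^7 km; r₂ = 3.00 × 1.496×10^8 = 4.488×10^8 km.
The Hohmann ellipse has a_t = (r₁ + r₂)/2 = 2.733192×10^8 km.
On the circular orbit at r = 4.488×10^8 km, v_c = √(μ/r) = 17.179 km/s.
Transfer-orbit speed at the same r (vis-viva, a = a_t): v_t = √[μ(2/r − 1/a_t)] = 10.278 km/s.
Δv₂ = |v_t − v_c| = |10.278 − 17.179| = 6.901 km/s.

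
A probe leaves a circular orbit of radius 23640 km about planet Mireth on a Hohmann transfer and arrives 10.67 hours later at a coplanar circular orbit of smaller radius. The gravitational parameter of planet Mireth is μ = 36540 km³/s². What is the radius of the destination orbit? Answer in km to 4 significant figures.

r₂ = 11580 km

Transfer time t = 10.67 hours = 38412 s, and t = π√(a_t³/μ).
So a_t = (μ t²/π²)^(1/3) = (36540 × (38412)² / π²)^(1/3) = 17612 km.
Since a_t = (r₁ + r₂)/2, r₂ = 2a_t − r₁ = 2×17612 − 23640 = 11584 km.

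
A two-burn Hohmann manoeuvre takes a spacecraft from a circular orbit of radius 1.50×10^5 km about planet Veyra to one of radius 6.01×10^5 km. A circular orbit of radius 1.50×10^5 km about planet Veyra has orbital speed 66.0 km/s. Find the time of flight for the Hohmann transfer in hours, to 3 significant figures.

t = 7.86 hours

From the circular-orbit relation v² = μ/r at r = 1.50×10^5 km: μ = v²r = (66.0)² × 1.50×10^5 = 6.53400×10^8 km³/s².
Semi-major axis of the transfer orbit: a_t = (1.500×10^5 + 6.010×10^5)/2 = 3.755×10^5 km.
By Kepler's third law the transfer-orbit period is T = 2π√(a_t³/μ), so t = T/2 = 28280 s.
Converting: 28280 s ÷ 3600 s/hour = 7.86 hours.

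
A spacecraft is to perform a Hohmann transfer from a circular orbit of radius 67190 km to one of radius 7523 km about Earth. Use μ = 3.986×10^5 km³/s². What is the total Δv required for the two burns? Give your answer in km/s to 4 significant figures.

Δv = 3.826 km/s

Transfer-ellipse semi-major axis a_t = (r₁ + r₂)/2 = (67190 + 7523)/2 = 37356.5 km.
Circular speed at r₁: v₁ = √(μ/r₁) = √(3.986×10^5/67190) = 2.436 km/s.
Transfer-orbit speed at r₁ (vis-viva): v_a = √[μ(2/r₁ − 1/a_t)] = 1.093 km/s.
First burn Δv₁ = |v_a − v₁| = 1.343 km/s.
Circular speed at r₂: v₂ = √(μ/r₂) = 7.279 km/s.
Transfer-orbit speed at r₂: v_p = √[μ(2/r₂ − 1/a_t)] = 9.762 km/s.
Second burn Δv₂ = |v₂ − v_p| = 2.483 km/s.
Δv = Δv₁ + Δv₂ = 1.343 + 2.483 = 3.826 km/s.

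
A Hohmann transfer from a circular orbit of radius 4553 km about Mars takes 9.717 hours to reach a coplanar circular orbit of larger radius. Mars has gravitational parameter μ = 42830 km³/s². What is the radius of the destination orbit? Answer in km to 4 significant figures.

r₂ = 30340 km

Transfer time t = 9.717 hours = 34981.2 s, and t = π√(a_t³/μ).
So a_t = (μ t²/π²)^(1/3) = (42830 × (34981.2)² / π²)^(1/3) = 17446 km.
Since a_t = (r₁ + r₂)/2, r₂ = 2a_t − r₁ = 2×17446 − 4553 = 30339 km.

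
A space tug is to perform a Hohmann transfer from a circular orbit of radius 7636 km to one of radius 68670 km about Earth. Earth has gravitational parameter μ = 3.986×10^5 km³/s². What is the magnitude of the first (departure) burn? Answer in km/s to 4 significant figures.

Δv₁ = 2.468 km/s

Semi-major axis of the transfer orbit: a_t = (7636 + 68670)/2 = 38153 km.
Circular speed at r = 7636 km: v_c = √(μ/r) = 7.225 km/s.
Vis-viva on the transfer ellipse at r = 7636 km gives v_t = √[μ(2/r − 1/a_t)] = 9.693 km/s.
Δv₁ = |v_t − v_c| = |9.693 − 7.225| = 2.468 km/s.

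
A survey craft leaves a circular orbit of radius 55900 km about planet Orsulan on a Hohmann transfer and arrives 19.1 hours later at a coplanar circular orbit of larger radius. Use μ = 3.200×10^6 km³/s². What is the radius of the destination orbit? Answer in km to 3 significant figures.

r₂ = 1.75×10^5 km

Transfer time t = 19.1 hours = 68760 s, and t = π√(a_t³/μ).
So a_t = (μ t²/π²)^(1/3) = (3.200×10^6 × (68760)² / π²)^(1/3) = 1.1530×10^5 km.
Since a_t = (r₁ + r₂)/2, r₂ = 2a_t − r₁ = 2×1.1530×10^5 − 55900 = 1.747×10^5 km.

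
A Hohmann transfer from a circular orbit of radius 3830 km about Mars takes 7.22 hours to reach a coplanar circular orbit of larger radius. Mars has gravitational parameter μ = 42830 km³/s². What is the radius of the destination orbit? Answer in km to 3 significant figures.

r₂ = 24800 km

Transfer time t = 7.22 hours = 25992 s, and t = π√(a_t³/μ).
So a_t = (μ t²/π²)^(1/3) = (42830 × (25992)² / π²)^(1/3) = 14312 km.
Since a_t = (r₁ + r₂)/2, r₂ = 2a_t − r₁ = 2×14312 − 3830 = 24794 km.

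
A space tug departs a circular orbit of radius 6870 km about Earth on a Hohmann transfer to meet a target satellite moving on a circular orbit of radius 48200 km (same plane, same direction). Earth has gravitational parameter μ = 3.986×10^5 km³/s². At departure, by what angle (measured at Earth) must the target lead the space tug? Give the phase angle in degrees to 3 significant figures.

φ = 102°

Transfer-ellipse semi-major axis a_t = (r₁ + r₂)/2 = (6870 + 48200)/2 = 27535 km.
The half-period of the transfer ellipse is t = π√(a_t³/μ) = 22736 s.
Target angular speed ω₂ = √(μ/r₂³) = 5.9662×10^-5 rad/s.
Angle swept by the target during transfer: ω₂·t = 1.3565 rad = 77.72°.
The space tug traverses 180° on the transfer ellipse, so the target must lead by 180° − 77.72° = 102°.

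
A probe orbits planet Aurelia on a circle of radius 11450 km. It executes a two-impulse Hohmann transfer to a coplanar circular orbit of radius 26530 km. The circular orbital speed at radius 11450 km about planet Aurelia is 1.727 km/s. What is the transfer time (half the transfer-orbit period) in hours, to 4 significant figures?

t = 12.36 hours

From the circular-orbit relation v² = μ/r at r = 11450 km: μ = v²r = (1.727)² × 11450 = 34150.0 km³/s².
The Hohmann ellipse has a_t = (r₁ + r₂)/2 = 18990 km.
Half the transfer-orbit period gives t = π√(a_t³/μ) = 44490 s.
Converting: 44490 s ÷ 3600 s/hour = 12.36 hours.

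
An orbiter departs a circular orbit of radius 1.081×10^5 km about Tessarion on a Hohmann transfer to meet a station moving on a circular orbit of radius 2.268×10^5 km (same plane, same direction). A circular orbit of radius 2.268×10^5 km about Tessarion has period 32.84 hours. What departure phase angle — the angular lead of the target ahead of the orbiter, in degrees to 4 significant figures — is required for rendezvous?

φ = 65.81°

From Kepler's third law T² = 4π²r³/μ at r = 2.268×10^5 km, T = 32.84 hours = 32.84 × 3600 s = 1.18224×10^5 s: μ = 4π²r³/T² = 3.29517×10^7 km³/s².
Semi-major axis of the transfer orbit: a_t = (1.081×10^5 + 2.268×10^5)/2 = 1.6745×10^5 km.
Transfer time t = π√(a_t³/μ) = 37500 s.
The target's mean motion on its circular orbit is ω₂ = √(μ/r₂³) = 5.315×10^-5 rad/s.
Angle swept by the target during transfer: ω₂·t = 1.993 rad = 114.19°.
The orbiter traverses 180° on the transfer ellipse, so the target must lead by 180° − 114.19° = 65.81°.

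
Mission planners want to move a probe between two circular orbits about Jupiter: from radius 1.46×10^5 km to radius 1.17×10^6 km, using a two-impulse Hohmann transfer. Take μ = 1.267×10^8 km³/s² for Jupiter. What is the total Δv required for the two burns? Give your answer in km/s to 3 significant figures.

Transfer-ellipse semi-major axis a_t = (r₁ + r₂)/2 = (1.460×10^5 + 1.170×10^6)/2 = 6.580×10^5 km.
Circular speed at r₁: v₁ = √(μ/r₁) = √(1.267×10^8/1.460×10^5) = 29.459 km/s.
On the transfer ellipse at r₁, vis-viva gives v_p = √[μ(2/r₁ − 1/a_t)] = 39.282 km/s.
First burn Δv₁ = |v_p − v₁| = 9.823 km/s.
At r₂, v₂ = √(μ/r₂) = 10.406 km/s.
Transfer-orbit speed at r₂: v_a = √[μ(2/r₂ − 1/a_t)] = 4.9018 km/s.
Second burn Δv₂ = |v₂ − v_a| = 5.504 km/s.
Δv = Δv₁ + Δv₂ = 9.823 + 5.504 = 15.33 km/s.

Δv = 15.3 km/s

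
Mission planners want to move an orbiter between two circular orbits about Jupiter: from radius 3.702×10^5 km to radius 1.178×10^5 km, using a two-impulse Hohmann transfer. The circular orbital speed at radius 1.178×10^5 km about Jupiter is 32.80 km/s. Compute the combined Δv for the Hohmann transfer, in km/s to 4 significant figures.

Δv = 13.25 km/s

From the circular-orbit relation v² = μ/r at r = 1.178×10^5 km: μ = v²r = (32.80)² × 1.178×10^5 = 1.26734×10^8 km³/s².
The Hohmann ellipse has a_t = (r₁ + r₂)/2 = 2.440×10^5 km.
At r₁ the circular-orbit speed is v₁ = √(μ/r₁) = 18.502 km/s.
Transfer-orbit speed at r₁ (vis-viva equation): v_a = √[μ(2/r₁ − 1/a_t)] = 12.856 km/s.
First burn Δv₁ = |v_a − v₁| = 5.646 km/s.
Circular speed at r₂: v₂ = √(μ/r₂) = 32.800 km/s.
Transfer-orbit speed at r₂: v_p = √[μ(2/r₂ − 1/a_t)] = 40.401 km/s.
Second burn Δv₂ = |v₂ − v_p| = 7.601 km/s.
Δv = Δv₁ + Δv₂ = 5.646 + 7.601 = 13.25 km/s.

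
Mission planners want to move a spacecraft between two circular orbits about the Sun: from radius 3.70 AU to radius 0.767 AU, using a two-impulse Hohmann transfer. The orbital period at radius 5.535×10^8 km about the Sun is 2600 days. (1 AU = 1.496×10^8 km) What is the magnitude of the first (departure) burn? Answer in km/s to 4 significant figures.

Δv₁ = 6.409 km/s

From Kepler's third law T² = 4π²r³/μ at r = 5.535×10^8 km, T = 2600 days = 2600 × 86400 s = 2.2464×10^8 s: μ = 4π²r³/T² = 1.32660×10^11 km³/s².
In km: r₁ = 3.70 × 1.496×10^8 = 5.5352×10^8 km; r₂ = 0.767 × 1.496×10^8 = 1.147432×10^8 km.
Transfer-ellipse semi-major axis a_t = (r₁ + r₂)/2 = (5.5352×10^8 + 1.147432×10^8)/2 = 3.341316×10^8 km.
On the circular orbit at r = 5.5352×10^8 km, v_c = √(μ/r) = 15.481 km/s.
Transfer-orbit speed at the same r (vis-viva, a = a_t): v_t = √[μ(2/r − 1/a_t)] = 9.0721 km/s.
Δv₁ = |v_t − v_c| = |9.0721 − 15.481| = 6.409 km/s.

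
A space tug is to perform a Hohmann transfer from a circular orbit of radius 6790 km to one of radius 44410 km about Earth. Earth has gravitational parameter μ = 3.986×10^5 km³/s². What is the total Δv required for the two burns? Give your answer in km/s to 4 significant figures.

Semi-major axis of the transfer orbit: a_t = (6790 + 44410)/2 = 25600 km.
At r₁ the circular-orbit speed is v₁ = √(μ/r₁) = 7.66185 km/s.
On the transfer ellipse at r₁, vis-viva gives v_p = √[μ(2/r₁ − 1/a_t)] = 10.0915 km/s.
First burn Δv₁ = |v_p − v₁| = 2.430 km/s.
At r₂, v₂ = √(μ/r₂) = 2.996 km/s.
Transfer-orbit speed at r₂: v_a = √[μ(2/r₂ − 1/a_t)] = 1.543 km/s.
Second burn Δv₂ = |v₂ − v_a| = 1.453 km/s.
Total Δv = Δv₁ + Δv₂ = 3.883 km/s.

Δv = 3.883 km/s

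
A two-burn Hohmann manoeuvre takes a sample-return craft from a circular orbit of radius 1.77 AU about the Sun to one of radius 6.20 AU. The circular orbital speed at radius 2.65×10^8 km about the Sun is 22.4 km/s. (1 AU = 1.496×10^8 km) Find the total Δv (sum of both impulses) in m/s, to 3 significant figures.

From the circular-orbit relation v² = μ/r at r = 2.65×10^8 km: μ = v²r = (22.4)² × 2.65×10^8 = 1.32966×10^11 km³/s².
In km: r₁ = 1.77 × 1.496×10^8 = 2.64792×10^8 km; r₂ = 6.20 × 1.496×10^8 = 9.2752×10^8 km.
The Hohmann ellipse has a_t = (r₁ + r₂)/2 = 5.96156×10^8 km.
At r₁ the circular-orbit speed is v₁ = √(μ/r₁) = 22.409 km/s.
On the transfer ellipse at r₁, v² = μ(2/r − 1/a) gives v_p = √[μ(2/r₁ − 1/a_t)] = 27.951 km/s.
First burn Δv₁ = |v_p − v₁| = 5.542 km/s.
At r₂, v₂ = √(μ/r₂) = 11.9732 km/s.
Transfer-orbit speed at r₂: v_a = √[μ(2/r₂ − 1/a_t)] = 7.97961 km/s.
Second burn Δv₂ = |v₂ − v_a| = 3.994 km/s.
Total Δv = Δv₁ + Δv₂ = 9.536 km/s.

Δv = 9540 m/s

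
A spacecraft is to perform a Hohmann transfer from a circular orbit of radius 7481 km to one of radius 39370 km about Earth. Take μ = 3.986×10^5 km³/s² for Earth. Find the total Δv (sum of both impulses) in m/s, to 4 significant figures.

Δv = 3547 m/s

Transfer-ellipse semi-major axis a_t = (r₁ + r₂)/2 = (7481 + 39370)/2 = 23425.5 km.
Circular speed at r₁: v₁ = √(μ/r₁) = √(3.986×10^5/7481) = 7.29943 km/s.
Transfer-orbit speed at r₁ (vis-viva): v_p = √[μ(2/r₁ − 1/a_t)] = 9.46296 km/s.
First burn Δv₁ = |v_p − v₁| = 2.1635 km/s.
Circular speed at r₂: v₂ = √(μ/r₂) = 3.1819 km/s.
Transfer-orbit speed at r₂: v_a = √[μ(2/r₂ − 1/a_t)] = 1.7981 km/s.
Second burn Δv₂ = |v₂ − v_a| = 1.3838 km/s.
Δv = Δv₁ + Δv₂ = 2.1635 + 1.3838 = 3.547 km/s.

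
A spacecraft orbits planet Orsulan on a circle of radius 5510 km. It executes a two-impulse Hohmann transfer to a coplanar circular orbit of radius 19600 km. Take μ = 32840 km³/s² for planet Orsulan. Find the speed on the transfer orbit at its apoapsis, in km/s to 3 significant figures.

v = 0.858 km/s

The Hohmann ellipse has a_t = (r₁ + r₂)/2 = 12555 km.
The apoapsis of the transfer ellipse is at r = 19600 km.
Vis-viva: v = √[μ(2/r − 1/a_t)] = √[32840 × (2/19600 − 1/12555)] = 0.8575 km/s.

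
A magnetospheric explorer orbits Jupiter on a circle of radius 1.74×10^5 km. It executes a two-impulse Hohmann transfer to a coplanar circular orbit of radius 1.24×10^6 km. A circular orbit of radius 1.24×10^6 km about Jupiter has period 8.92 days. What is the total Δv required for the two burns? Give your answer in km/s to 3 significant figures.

From Kepler's third law T² = 4π²r³/μ at r = 1.24×10^6 km, T = 8.92 days = 8.92 × 86400 s = 7.70688×10^5 s: μ = 4π²r³/T² = 1.26727×10^8 km³/s².
Semi-major axis of the transfer orbit: a_t = (1.740×10^5 + 1.240×10^6)/2 = 7.070×10^5 km.
Circular speed at r₁: v₁ = √(μ/r₁) = √(1.26727×10^8/1.740×10^5) = 26.987 km/s.
Transfer-orbit speed at r₁ (v² = μ(2/r − 1/a)): v_p = √[μ(2/r₁ − 1/a_t)] = 35.740 km/s.
First burn Δv₁ = |v_p − v₁| = 8.753 km/s.
At r₂, v₂ = √(μ/r₂) = 10.109 km/s.
Transfer-orbit speed at r₂: v_a = √[μ(2/r₂ − 1/a_t)] = 5.0152 km/s.
Second burn Δv₂ = |v₂ − v_a| = 5.094 km/s.
Δv = Δv₁ + Δv₂ = 8.753 + 5.094 = 13.85 km/s.

Δv = 13.8 km/s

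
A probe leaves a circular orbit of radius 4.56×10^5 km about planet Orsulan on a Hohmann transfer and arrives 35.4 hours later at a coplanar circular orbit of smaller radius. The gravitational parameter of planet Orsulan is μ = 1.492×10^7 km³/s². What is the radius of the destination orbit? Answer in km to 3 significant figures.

r₂ = 1.25×10^5 km

Transfer time t = 35.4 hours = 1.2744×10^5 s, and t = π√(a_t³/μ).
So a_t = (μ t²/π²)^(1/3) = (1.492×10^7 × (1.2744×10^5)² / π²)^(1/3) = 2.9064×10^5 km.
Since a_t = (r₁ + r₂)/2, r₂ = 2a_t − r₁ = 2×2.9064×10^5 − 4.560×10^5 = 1.2528×10^5 km.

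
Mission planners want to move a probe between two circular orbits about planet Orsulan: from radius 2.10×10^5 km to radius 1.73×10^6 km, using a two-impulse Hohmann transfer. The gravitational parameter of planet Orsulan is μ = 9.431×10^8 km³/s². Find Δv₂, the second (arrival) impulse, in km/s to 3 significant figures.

Δv₂ = 12.5 km/s

Transfer-ellipse semi-major axis a_t = (r₁ + r₂)/2 = (2.100×10^5 + 1.730×10^6)/2 = 9.700×10^5 km.
On the circular orbit at r = 1.730×10^6 km, v_c = √(μ/r) = 23.348 km/s.
Transfer-orbit speed at the same r (vis-viva, a = a_t): v_t = √[μ(2/r − 1/a_t)] = 10.864 km/s.
Δv₂ = |v_t − v_c| = |10.864 − 23.348| = 12.48 km/s.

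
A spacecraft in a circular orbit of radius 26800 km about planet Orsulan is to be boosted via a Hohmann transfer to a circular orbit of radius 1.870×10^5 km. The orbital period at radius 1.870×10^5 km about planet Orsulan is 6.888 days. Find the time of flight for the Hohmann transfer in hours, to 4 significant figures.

From Kepler's third law T² = 4π²r³/μ at r = 1.870×10^5 km, T = 6.888 days = 6.888 × 86400 s = 5.951232×10^5 s: μ = 4π²r³/T² = 7.28905×10^5 km³/s².
Transfer-ellipse semi-major axis a_t = (r₁ + r₂)/2 = (26800 + 1.870×10^5)/2 = 1.069×10^5 km.
Half the transfer-orbit period gives t = π√(a_t³/μ) = 1.28612×10^5 s.
Converting: 1.28612×10^5 s ÷ 3600 s/hour = 35.73 hours.

t = 35.73 hours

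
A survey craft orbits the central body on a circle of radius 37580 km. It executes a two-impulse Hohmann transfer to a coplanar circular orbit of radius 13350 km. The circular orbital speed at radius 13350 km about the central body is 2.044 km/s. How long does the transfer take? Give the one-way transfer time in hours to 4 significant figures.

From the circular-orbit relation v² = μ/r at r = 13350 km: μ = v²r = (2.044)² × 13350 = 55775.4 km³/s².
Semi-major axis of the transfer orbit: a_t = (37580 + 13350)/2 = 25465 km.
Transfer time t = π√(a_t³/μ) = π√((25465)³ / 55775.4) = 54060 s.
Converting: 54060 s ÷ 3600 s/hour = 15.02 hours.

t = 15.02 hours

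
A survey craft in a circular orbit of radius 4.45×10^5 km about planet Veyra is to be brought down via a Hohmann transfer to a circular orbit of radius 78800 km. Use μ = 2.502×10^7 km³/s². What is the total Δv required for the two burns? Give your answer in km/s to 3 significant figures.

Transfer-ellipse semi-major axis a_t = (r₁ + r₂)/2 = (4.450×10^5 + 78800)/2 = 2.619×10^5 km.
At r₁ the circular-orbit speed is v₁ = √(μ/r₁) = 7.498 km/s.
Transfer-orbit speed at r₁ (vis-viva equation): v_a = √[μ(2/r₁ − 1/a_t)] = 4.113 km/s.
First burn Δv₁ = |v_a − v₁| = 3.385 km/s.
At r₂, v₂ = √(μ/r₂) = 17.819 km/s.
Transfer-orbit speed at r₂: v_p = √[μ(2/r₂ − 1/a_t)] = 23.227 km/s.
Second burn Δv₂ = |v₂ − v_p| = 5.408 km/s.
Total Δv = Δv₁ + Δv₂ = 8.793 km/s.

Δv = 8.79 km/s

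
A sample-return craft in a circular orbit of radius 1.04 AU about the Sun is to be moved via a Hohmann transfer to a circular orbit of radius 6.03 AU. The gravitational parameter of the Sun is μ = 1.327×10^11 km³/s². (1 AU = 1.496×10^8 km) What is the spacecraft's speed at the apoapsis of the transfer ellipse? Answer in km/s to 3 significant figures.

In km: r₁ = 1.04 × 1.496×10^8 = 1.55584×10^8 km; r₂ = 6.03 × 1.496×10^8 = 9.02088×10^8 km.
The Hohmann ellipse has a_t = (r₁ + r₂)/2 = 5.28836×10^8 km.
The apoapsis of the transfer ellipse is at r = 9.02088×10^8 km.
Applying v² = μ(2/r − 1/a_t): v = 6.579 km/s.

v = 6.58 km/s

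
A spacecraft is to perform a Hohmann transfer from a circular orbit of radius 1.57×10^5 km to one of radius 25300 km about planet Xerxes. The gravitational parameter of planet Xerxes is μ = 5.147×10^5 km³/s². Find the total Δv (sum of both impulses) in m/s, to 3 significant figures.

The Hohmann ellipse has a_t = (r₁ + r₂)/2 = 91150 km.
Circular speed at r₁: v₁ = √(μ/r₁) = √(5.147×10^5/1.570×10^5) = 1.8106 km/s.
On the transfer ellipse at r₁, v² = μ(2/r − 1/a) gives v_a = √[μ(2/r₁ − 1/a_t)] = 0.95391 km/s.
First burn Δv₁ = |v_a − v₁| = 0.8567 km/s.
At r₂, v₂ = √(μ/r₂) = 4.5104 km/s.
Transfer-orbit speed at r₂: v_p = √[μ(2/r₂ − 1/a_t)] = 5.9195 km/s.
Second burn Δv₂ = |v₂ − v_p| = 1.409 km/s.
Δv = Δv₁ + Δv₂ = 0.8567 + 1.409 = 2.266 km/s.

Δv = 2270 m/s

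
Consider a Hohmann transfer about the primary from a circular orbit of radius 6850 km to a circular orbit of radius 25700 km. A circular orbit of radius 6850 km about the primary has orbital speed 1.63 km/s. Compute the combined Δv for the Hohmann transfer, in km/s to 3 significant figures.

From the circular-orbit relation v² = μ/r at r = 6850 km: μ = v²r = (1.63)² × 6850 = 18199.8 km³/s².
Semi-major axis of the transfer orbit: a_t = (6850 + 25700)/2 = 16275 km.
At r₁ the circular-orbit speed is v₁ = √(μ/r₁) = 1.6300 km/s.
On the transfer ellipse at r₁, v² = μ(2/r − 1/a) gives v_p = √[μ(2/r₁ − 1/a_t)] = 2.0483 km/s.
First burn Δv₁ = |v_p − v₁| = 0.4183 km/s.
At r₂, v₂ = √(μ/r₂) = 0.8415 km/s.
Transfer-orbit speed at r₂: v_a = √[μ(2/r₂ − 1/a_t)] = 0.5459 km/s.
Second burn Δv₂ = |v₂ − v_a| = 0.2956 km/s.
Δv = Δv₁ + Δv₂ = 0.4183 + 0.2956 = 0.7139 km/s.

Δv = 0.714 km/s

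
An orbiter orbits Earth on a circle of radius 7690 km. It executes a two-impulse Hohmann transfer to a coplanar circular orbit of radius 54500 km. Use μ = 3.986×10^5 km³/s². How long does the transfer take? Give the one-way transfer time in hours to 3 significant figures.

The Hohmann ellipse has a_t = (r₁ + r₂)/2 = 31095 km.
Transfer time t = π√(a_t³/μ) = π√((31095)³ / 3.986×10^5) = 27280 s.
Converting: 27280 s ÷ 3600 s/hour = 7.58 hours.

t = 7.58 hours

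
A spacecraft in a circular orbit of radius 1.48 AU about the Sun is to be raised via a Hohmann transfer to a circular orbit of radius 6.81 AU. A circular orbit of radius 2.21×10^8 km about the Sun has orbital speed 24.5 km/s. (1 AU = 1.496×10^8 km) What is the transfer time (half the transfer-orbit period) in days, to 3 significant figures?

t = 1540 days

From the circular-orbit relation v² = μ/r at r = 2.21×10^8 km: μ = v²r = (24.5)² × 2.21×10^8 = 1.32655×10^11 km³/s².
In km: r₁ = 1.48 × 1.496×10^8 = 2.21408×10^8 km; r₂ = 6.81 × 1.496×10^8 = 1.018776×10^9 km.
The Hohmann ellipse has a_t = (r₁ + r₂)/2 = 6.20092×10^8 km.
By Kepler's third law the transfer-orbit period is T = 2π√(a_t³/μ), so t = T/2 = 1.332×10^8 s.
Converting: 1.332×10^8 s ÷ 86400 s/day = 1540 days.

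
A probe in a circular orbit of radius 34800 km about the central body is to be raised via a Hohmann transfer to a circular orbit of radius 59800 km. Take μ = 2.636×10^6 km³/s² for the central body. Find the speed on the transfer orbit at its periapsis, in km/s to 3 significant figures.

v = 9.79 km/s

The Hohmann ellipse has a_t = (r₁ + r₂)/2 = 47300 km.
The periapsis of the transfer ellipse is at r = 34800 km.
Applying v² = μ(2/r − 1/a_t): v = 9.786 km/s.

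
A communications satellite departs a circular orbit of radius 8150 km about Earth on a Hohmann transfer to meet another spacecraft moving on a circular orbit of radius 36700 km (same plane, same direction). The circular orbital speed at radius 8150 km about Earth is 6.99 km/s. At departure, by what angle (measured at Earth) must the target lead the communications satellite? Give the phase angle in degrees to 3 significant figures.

φ = 94.0°

From the circular-orbit relation v² = μ/r at r = 8150 km: μ = v²r = (6.99)² × 8150 = 3.98210×10^5 km³/s².
Semi-major axis of the transfer orbit: a_t = (8150 + 36700)/2 = 22425 km.
The half-period of the transfer ellipse is t = π√(a_t³/μ) = 16718 s.
The target's mean motion on its circular orbit is ω₂ = √(μ/r₂³) = 8.9755×10^-5 rad/s.
Angle swept by the target during transfer: ω₂·t = 1.5005 rad = 85.97°.
Arrival is 180° from departure on the ellipse, so φ = 180° − 85.97° = 94.0°.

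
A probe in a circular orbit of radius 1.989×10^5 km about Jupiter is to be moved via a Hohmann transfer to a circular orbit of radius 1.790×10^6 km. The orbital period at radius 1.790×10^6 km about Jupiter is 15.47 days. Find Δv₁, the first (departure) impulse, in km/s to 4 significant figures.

From Kepler's third law T² = 4π²r³/μ at r = 1.790×10^6 km, T = 15.47 days = 15.47 × 86400 s = 1.336608×10^6 s: μ = 4π²r³/T² = 1.26739×10^8 km³/s².
The Hohmann ellipse has a_t = (r₁ + r₂)/2 = 9.9445×10^5 km.
Circular speed at r = 1.989×10^5 km: v_c = √(μ/r) = 25.243 km/s.
Vis-viva on the transfer ellipse at r = 1.989×10^5 km gives v_t = √[μ(2/r − 1/a_t)] = 33.867 km/s.
Δv₁ = |v_t − v_c| = |33.867 − 25.243| = 8.624 km/s.

Δv₁ = 8.624 km/s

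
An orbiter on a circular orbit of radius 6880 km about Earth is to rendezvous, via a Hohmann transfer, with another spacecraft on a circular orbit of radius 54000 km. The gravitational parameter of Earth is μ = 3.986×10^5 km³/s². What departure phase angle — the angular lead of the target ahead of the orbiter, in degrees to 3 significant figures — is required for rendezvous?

The Hohmann ellipse has a_t = (r₁ + r₂)/2 = 30440 km.
The half-period of the transfer ellipse is t = π√(a_t³/μ) = 26427 s.
Target angular speed ω₂ = √(μ/r₂³) = 5.0313×10^-5 rad/s.
Angle swept by the target during transfer: ω₂·t = 1.3296 rad = 76.18°.
The orbiter traverses 180° on the transfer ellipse, so the target must lead by 180° − 76.18° = 104°.

φ = 104°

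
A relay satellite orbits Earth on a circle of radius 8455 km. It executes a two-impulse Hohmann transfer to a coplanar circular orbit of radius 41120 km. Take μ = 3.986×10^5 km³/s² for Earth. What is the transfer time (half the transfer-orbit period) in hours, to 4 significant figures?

Transfer-ellipse semi-major axis a_t = (r₁ + r₂)/2 = (8455 + 41120)/2 = 24787.5 km.
Half the transfer-orbit period gives t = π√(a_t³/μ) = 19420 s.
Converting: 19420 s ÷ 3600 s/hour = 5.394 hours.

t = 5.394 hours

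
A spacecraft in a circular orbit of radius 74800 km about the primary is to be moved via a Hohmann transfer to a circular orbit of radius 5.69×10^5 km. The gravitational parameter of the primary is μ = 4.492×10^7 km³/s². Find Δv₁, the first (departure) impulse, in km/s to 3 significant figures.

Semi-major axis of the transfer orbit: a_t = (74800 + 5.690×10^5)/2 = 3.219×10^5 km.
On the circular orbit at r = 74800 km, v_c = √(μ/r) = 24.506 km/s.
Transfer-orbit speed at the same r (vis-viva, a = a_t): v_t = √[μ(2/r − 1/a_t)] = 32.581 km/s.
Δv₁ = |v_t − v_c| = |32.581 − 24.506| = 8.075 km/s.

Δv₁ = 8.08 km/s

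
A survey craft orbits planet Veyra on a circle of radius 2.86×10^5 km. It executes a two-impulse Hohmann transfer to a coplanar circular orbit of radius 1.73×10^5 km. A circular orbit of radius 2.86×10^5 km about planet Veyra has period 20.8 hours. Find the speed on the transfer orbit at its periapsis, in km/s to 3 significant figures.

From Kepler's third law T² = 4π²r³/μ at r = 2.86×10^5 km, T = 20.8 hours = 20.8 × 3600 s = 74880 s: μ = 4π²r³/T² = 1.64712×10^8 km³/s².
The Hohmann ellipse has a_t = (r₁ + r₂)/2 = 2.295×10^5 km.
At periapsis, r = 1.730×10^5 km.
Applying v² = μ(2/r − 1/a_t): v = 34.45 km/s.

v = 34.4 km/s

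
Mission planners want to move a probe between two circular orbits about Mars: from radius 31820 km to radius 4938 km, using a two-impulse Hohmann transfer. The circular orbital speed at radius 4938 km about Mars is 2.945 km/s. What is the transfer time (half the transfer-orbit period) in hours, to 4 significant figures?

t = 10.51 hours

From the circular-orbit relation v² = μ/r at r = 4938 km: μ = v²r = (2.945)² × 4938 = 42827.4 km³/s².
The Hohmann ellipse has a_t = (r₁ + r₂)/2 = 18379 km.
By Kepler's third law the transfer-orbit period is T = 2π√(a_t³/μ), so t = T/2 = 37820 s.
Converting: 37820 s ÷ 3600 s/hour = 10.51 hours.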